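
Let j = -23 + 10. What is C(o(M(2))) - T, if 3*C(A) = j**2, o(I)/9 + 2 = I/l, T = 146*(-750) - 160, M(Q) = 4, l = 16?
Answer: 329149/3 ≈ 1.0972e+5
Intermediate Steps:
T = -109660 (T = -109500 - 160 = -109660)
j = -13
o(I) = -18 + 9*I/16 (o(I) = -18 + 9*(I/16) = -18 + 9*I/16)
C(A) = 169/3 (C(A) = (1/3)*(-13)**2 = (1/3)*169 = 169/3)
C(o(M(2))) - T = 169/3 - 1*(-109660) = 169/3 + 109660 = 329149/3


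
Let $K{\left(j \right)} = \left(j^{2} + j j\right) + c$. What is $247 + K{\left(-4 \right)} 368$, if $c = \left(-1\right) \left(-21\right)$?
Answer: $19751$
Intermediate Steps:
$c = 21$
$K{\left(j \right)} = 21 + 2 j^{2}$ ($K{\left(j \right)} = \left(j^{2} + j j\right) + 21 = \left(j^{2} + j^{2}\right) + 21 = 2 j^{2} + 21 = 21 + 2 j^{2}$)
$247 + K{\left(-4 \right)} 368 = 247 + \left(21 + 2 \left(-4\right)^{2}\right) 368 = 247 + \left(21 + 2 \cdot 16\right) 368 = 247 + \left(21 + 32\right) 368 = 247 + 53 \cdot 368 = 247 + 19504 = 19751$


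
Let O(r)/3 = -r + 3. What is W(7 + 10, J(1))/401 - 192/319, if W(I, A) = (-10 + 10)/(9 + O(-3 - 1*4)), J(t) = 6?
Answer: -192/319 ≈ -0.60188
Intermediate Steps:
O(r) = 9 - 3*r (O(r) = 3*(-r + 3) = 3*(3 - r) = 9 - 3*r)
W(I, A) = 0 (W(I, A) = (-10 + 10)/(9 + (9 - 3*(-3 - 1*4))) = 0/(9 + (9 - 3*(-3 - 4))) = 0/(9 + (9 - 3*(-7))) = 0/(9 + (9 + 21)) = 0/(9 + 30) = 0/39 = 0*(1/39) = 0)
W(7 + 10, J(1))/401 - 192/319 = 0/401 - 192/319 = 0*(1/401) - 192*1/319 = 0 - 192/319 = -192/319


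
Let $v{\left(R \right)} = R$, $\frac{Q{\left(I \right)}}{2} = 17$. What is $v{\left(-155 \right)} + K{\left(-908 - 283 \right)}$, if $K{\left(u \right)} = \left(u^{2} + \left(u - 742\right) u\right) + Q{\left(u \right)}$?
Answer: $3720563$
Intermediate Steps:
$Q{\left(I \right)} = 34$ ($Q{\left(I \right)} = 2 \cdot 17 = 34$)
$K{\left(u \right)} = 34 + u^{2} + u \left(-742 + u\right)$ ($K{\left(u \right)} = \left(u^{2} + \left(u - 742\right) u\right) + 34 = \left(u^{2} + \left(-742 + u\right) u\right) + 34 = \left(u^{2} + u \left(-742 + u\right)\right) + 34 = 34 + u^{2} + u \left(-742 + u\right)$)
$v{\left(-155 \right)} + K{\left(-908 - 283 \right)} = -155 + \left(34 - 742 \left(-908 - 283\right) + 2 \left(-908 - 283\right)^{2}\right) = -155 + \left(34 - -883722 + 2 \left(-1191\right)^{2}\right) = -155 + \left(34 + 883722 + 2 \cdot 1418481\right) = -155 + \left(34 + 883722 + 2836962\right) = -155 + 3720718 = 3720563$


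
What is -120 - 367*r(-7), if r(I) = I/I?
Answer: -487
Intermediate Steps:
r(I) = 1
-120 - 367*r(-7) = -120 - 367*1 = -120 - 367 = -487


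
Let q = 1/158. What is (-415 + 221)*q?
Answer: -97/79 ≈ -1.2278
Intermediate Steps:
q = 1/158 ≈ 0.0063291
(-415 + 221)*q = (-415 + 221)*(1/158) = -194*1/158 = -97/79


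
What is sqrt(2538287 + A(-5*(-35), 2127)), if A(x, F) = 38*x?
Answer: sqrt(2544937) ≈ 1595.3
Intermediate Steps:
sqrt(2538287 + A(-5*(-35), 2127)) = sqrt(2538287 + 38*(-5*(-35))) = sqrt(2538287 + 38*175) = sqrt(2538287 + 6650) = sqrt(2544937)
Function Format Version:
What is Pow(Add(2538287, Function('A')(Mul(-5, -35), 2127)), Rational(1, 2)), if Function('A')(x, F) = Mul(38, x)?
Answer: Pow(2544937, Rational(1, 2)) ≈ 1595.3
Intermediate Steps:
Pow(Add(2538287, Function('A')(Mul(-5, -35), 2127)), Rational(1, 2)) = Pow(Add(2538287, Mul(38, Mul(-5, -35))), Rational(1, 2)) = Pow(Add(2538287, Mul(38, 175)), Rational(1, 2)) = Pow(Add(2538287, 6650), Rational(1, 2)) = Pow(2544937, Rational(1, 2))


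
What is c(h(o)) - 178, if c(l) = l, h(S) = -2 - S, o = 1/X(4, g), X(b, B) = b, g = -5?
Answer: -721/4 ≈ -180.25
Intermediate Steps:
o = ¼ (o = 1/4 = ¼ ≈ 0.25000)
c(h(o)) - 178 = (-2 - 1*¼) - 178 = (-2 - ¼) - 178 = -9/4 - 178 = -721/4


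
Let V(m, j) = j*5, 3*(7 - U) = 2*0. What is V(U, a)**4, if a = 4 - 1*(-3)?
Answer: 1500625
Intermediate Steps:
U = 7 (U = 7 - 2*0/3 = 7 - 1/3*0 = 7 + 0 = 7)
a = 7 (a = 4 + 3 = 7)
V(m, j) = 5*j
V(U, a)**4 = (5*7)**4 = 35**4 = 1500625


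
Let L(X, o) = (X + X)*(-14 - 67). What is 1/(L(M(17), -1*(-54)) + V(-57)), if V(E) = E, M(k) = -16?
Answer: 1/2535 ≈ 0.00039448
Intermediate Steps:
L(X, o) = -162*X (L(X, o) = (2*X)*(-81) = -162*X)
1/(L(M(17), -1*(-54)) + V(-57)) = 1/(-162*(-16) - 57) = 1/(2592 - 57) = 1/2535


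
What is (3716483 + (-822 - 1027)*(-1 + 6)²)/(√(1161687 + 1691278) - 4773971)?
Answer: -8760852627259/11395398127938 - 1835129*√2852965/11395398127938 ≈ -0.76908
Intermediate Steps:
(3716483 + (-822 - 1027)*(-1 + 6)²)/(√(1161687 + 1691278) - 4773971) = (3716483 - 1849*5²)/(√2852965 - 4773971) = (3716483 - 1849*25)/(-4773971 + √2852965) = (3716483 - 46225)/(-4773971 + √2852965) = 3670258/(-4773971 + √2852965)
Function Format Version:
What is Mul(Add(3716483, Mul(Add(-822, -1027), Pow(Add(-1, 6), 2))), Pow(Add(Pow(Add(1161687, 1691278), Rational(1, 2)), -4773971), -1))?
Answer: Add(Rational(-8760852627259, 11395398127938), Mul(Rational(-1835129, 11395398127938), Pow(2852965, Rational(1, 2)))) ≈ -0.76908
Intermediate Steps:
Mul(Add(3716483, Mul(Add(-822, -1027), Pow(Add(-1, 6), 2))), Pow(Add(Pow(Add(1161687, 1691278), Rational(1, 2)), -4773971), -1)) = Mul(Add(3716483, Mul(-1849, Pow(5, 2))), Pow(Add(Pow(2852965, Rational(1, 2)), -4773971), -1)) = Mul(Add(3716483, Mul(-1849, 25)), Pow(Add(-4773971, Pow(2852965, Rational(1, 2))), -1)) = Mul(Add(3716483, -46225), Pow(Add(-4773971, Pow(2852965, Rational(1, 2))), -1)) = Mul(3670258, Pow(Add(-4773971, Pow(2852965, Rational(1, 2))), -1))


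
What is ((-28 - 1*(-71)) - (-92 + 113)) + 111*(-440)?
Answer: -48818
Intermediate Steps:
((-28 - 1*(-71)) - (-92 + 113)) + 111*(-440) = ((-28 + 71) - 1*21) - 48840 = (43 - 21) - 48840 = 22 - 48840 = -48818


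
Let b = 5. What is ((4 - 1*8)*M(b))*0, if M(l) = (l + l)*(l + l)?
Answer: 0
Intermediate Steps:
M(l) = 4*l² (M(l) = (2*l)*(2*l) = 4*l²)
((4 - 1*8)*M(b))*0 = ((4 - 1*8)*(4*5²))*0 = ((4 - 8)*(4*25))*0 = -4*100*0 = -400*0 = 0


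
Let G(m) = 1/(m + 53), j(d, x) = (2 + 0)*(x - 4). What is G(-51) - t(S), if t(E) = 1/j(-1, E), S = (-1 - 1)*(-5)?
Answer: 5/12 ≈ 0.41667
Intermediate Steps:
j(d, x) = -8 + 2*x (j(d, x) = 2*(-4 + x) = -8 + 2*x)
G(m) = 1/(53 + m)
S = 10 (S = -2*(-5) = 10)
t(E) = 1/(-8 + 2*E)
G(-51) - t(S) = 1/(53 - 51) - 1/(2*(-4 + 10)) = 1/2 - 1/(2*6) = ½ - 1/(2*6) = ½ - 1*1/12 = ½ - 1/12 = 5/12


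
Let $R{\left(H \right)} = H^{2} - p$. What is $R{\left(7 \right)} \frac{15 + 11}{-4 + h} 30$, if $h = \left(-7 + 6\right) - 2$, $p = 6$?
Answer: $- \frac{33540}{7} \approx -4791.4$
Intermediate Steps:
$R{\left(H \right)} = -6 + H^{2}$ ($R{\left(H \right)} = H^{2} - 6 = -6 + H^{2}$)
$h = -3$ ($h = -1 - 2 = -3$)
$R{\left(7 \right)} \frac{15 + 11}{-4 + h} 30 = \left(-6 + 7^{2}\right) \frac{15 + 11}{-4 - 3} \cdot 30 = \left(-6 + 49\right) \frac{26}{-7} \cdot 30 = 43 \cdot 26 \left(- \frac{1}{7}\right) 30 = 43 \left(- \frac{26}{7}\right) 30 = \left(- \frac{1118}{7}\right) 30 = - \frac{33540}{7}$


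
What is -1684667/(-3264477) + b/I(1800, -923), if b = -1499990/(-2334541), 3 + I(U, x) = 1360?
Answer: 5341874798978609/10341772177877349 ≈ 0.51653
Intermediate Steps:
I(U, x) = 1357 (I(U, x) = -3 + 1360 = 1357)
b = 1499990/2334541 (b = -1499990*(-1/2334541) = 1499990/2334541 ≈ 0.64252)
-1684667/(-3264477) + b/I(1800, -923) = -1684667/(-3264477) + (1499990/2334541)/1357 = -1684667*(-1/3264477) + (1499990/2334541)*(1/1357) = 1684667/3264477 + 1499990/3167972137 = 5341874798978609/10341772177877349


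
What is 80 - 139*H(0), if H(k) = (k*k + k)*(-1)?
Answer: 80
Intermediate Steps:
H(k) = -k - k² (H(k) = (k² + k)*(-1) = (k + k²)*(-1) = -k - k²)
80 - 139*H(0) = 80 - (-139)*0*(1 + 0) = 80 - (-139)*0 = 80 - 139*0 = 80 + 0 = 80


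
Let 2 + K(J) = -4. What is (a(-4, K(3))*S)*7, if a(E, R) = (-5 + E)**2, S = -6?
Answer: -3402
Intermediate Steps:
K(J) = -6 (K(J) = -2 - 4 = -6)
(a(-4, K(3))*S)*7 = ((-5 - 4)**2*(-6))*7 = ((-9)**2*(-6))*7 = (81*(-6))*7 = -486*7 = -3402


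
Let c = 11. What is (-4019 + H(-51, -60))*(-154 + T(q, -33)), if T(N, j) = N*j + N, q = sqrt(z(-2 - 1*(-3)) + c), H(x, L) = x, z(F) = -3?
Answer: 626780 + 260480*sqrt(2) ≈ 9.9515e+5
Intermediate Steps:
q = 2*sqrt(2) (q = sqrt(-3 + 11) = sqrt(8) = 2*sqrt(2) ≈ 2.8284)
T(N, j) = N + N*j
(-4019 + H(-51, -60))*(-154 + T(q, -33)) = (-4019 - 51)*(-154 + (2*sqrt(2))*(1 - 33)) = -4070*(-154 + (2*sqrt(2))*(-32)) = -4070*(-154 - 64*sqrt(2)) = 626780 + 260480*sqrt(2)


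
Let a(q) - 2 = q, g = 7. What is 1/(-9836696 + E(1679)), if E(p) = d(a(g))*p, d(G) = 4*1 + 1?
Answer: -1/9828301 ≈ -1.0175e-7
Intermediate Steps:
a(q) = 2 + q
d(G) = 5 (d(G) = 4 + 1 = 5)
E(p) = 5*p
1/(-9836696 + E(1679)) = 1/(-9836696 + 5*1679) = 1/(-9836696 + 8395) = 1/(-9828301) = -1/9828301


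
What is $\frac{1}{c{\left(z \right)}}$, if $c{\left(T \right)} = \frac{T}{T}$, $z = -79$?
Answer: $1$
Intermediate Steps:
$c{\left(T \right)} = 1$
$\frac{1}{c{\left(z \right)}} = 1^{-1} = 1$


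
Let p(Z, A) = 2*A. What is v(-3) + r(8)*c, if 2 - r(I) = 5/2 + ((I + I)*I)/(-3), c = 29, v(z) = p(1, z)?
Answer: 7301/6 ≈ 1216.8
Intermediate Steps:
v(z) = 2*z
r(I) = -1/2 + 2*I**2/3 (r(I) = 2 - (5/2 + ((I + I)*I)/(-3)) = 2 - (5*(1/2) + ((2*I)*I)*(-1/3)) = 2 - (5/2 + (2*I**2)*(-1/3)) = 2 - (5/2 - 2*I**2/3) = 2 + (-5/2 + 2*I**2/3) = -1/2 + 2*I**2/3)
v(-3) + r(8)*c = 2*(-3) + (-1/2 + (2/3)*8**2)*29 = -6 + (-1/2 + (2/3)*64)*29 = -6 + (-1/2 + 128/3)*29 = -6 + (253/6)*29 = -6 + 7337/6 = 7301/6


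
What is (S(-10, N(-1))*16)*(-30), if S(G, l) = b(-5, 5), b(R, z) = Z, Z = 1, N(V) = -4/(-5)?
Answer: -480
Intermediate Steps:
N(V) = 4/5 (N(V) = -4*(-1/5) = 4/5)
b(R, z) = 1
S(G, l) = 1
(S(-10, N(-1))*16)*(-30) = (1*16)*(-30) = 16*(-30) = -480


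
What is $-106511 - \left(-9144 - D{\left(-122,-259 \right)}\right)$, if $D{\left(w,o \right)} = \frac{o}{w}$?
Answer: $- \frac{11878515}{122} \approx -97365.0$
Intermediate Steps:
$-106511 - \left(-9144 - D{\left(-122,-259 \right)}\right) = -106511 - \left(-9144 - \frac{259}{122}\right) = -106511 + \left(\left(114907 - - \frac{259}{122}\right) - 105763\right) = -106511 + \left(\left(114907 + \frac{259}{122}\right) - 105763\right) = -106511 + \left(\frac{14018913}{122} - 105763\right) = -106511 + \frac{1115827}{122} = - \frac{11878515}{122}$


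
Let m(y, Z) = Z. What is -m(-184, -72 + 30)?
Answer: 42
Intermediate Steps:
-m(-184, -72 + 30) = -(-72 + 30) = -1*(-42) = 42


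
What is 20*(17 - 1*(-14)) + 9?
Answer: 629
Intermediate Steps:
20*(17 - 1*(-14)) + 9 = 20*(17 + 14) + 9 = 20*31 + 9 = 620 + 9 = 629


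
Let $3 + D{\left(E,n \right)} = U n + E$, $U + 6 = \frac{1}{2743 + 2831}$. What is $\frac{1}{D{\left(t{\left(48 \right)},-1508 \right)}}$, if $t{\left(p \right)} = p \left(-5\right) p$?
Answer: $- \frac{2787}{6898579} \approx -0.000404$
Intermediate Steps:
$U = - \frac{33443}{5574}$ ($U = -6 + \frac{1}{2743 + 2831} = -6 + \frac{1}{5574} = - \frac{33443}{5574} \approx -5.9998$)
$t{\left(p \right)} = - 5 p^{2}$ ($t{\left(p \right)} = - 5 p p = - 5 p^{2}$)
$D{\left(E,n \right)} = -3 + E - \frac{33443 n}{5574}$ ($D{\left(E,n \right)} = -3 + \left(- \frac{33443 n}{5574} + E\right) = -3 + \left(E - \frac{33443 n}{5574}\right) = -3 + E - \frac{33443 n}{5574}$)
$\frac{1}{D{\left(t{\left(48 \right)},-1508 \right)}} = \frac{1}{-3 - 5 \cdot 48^{2} - - \frac{25216022}{2787}} = \frac{1}{-3 - 11520 + \frac{25216022}{2787}} = \frac{1}{- \frac{6898579}{2787}} = - \frac{2787}{6898579}$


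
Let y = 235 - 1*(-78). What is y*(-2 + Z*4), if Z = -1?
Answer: -1878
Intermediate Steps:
y = 313 (y = 235 + 78 = 313)
y*(-2 + Z*4) = 313*(-2 - 1*4) = 313*(-2 - 4) = 313*(-6) = -1878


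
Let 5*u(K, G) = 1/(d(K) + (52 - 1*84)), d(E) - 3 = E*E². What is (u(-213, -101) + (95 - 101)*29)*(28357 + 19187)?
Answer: -28551376292916/3451295 ≈ -8.2727e+6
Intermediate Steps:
d(E) = 3 + E³ (d(E) = 3 + E*E² = 3 + E³)
u(K, G) = 1/(5*(-29 + K³)) (u(K, G) = 1/(5*((3 + K³) + (52 - 1*84))) = 1/(5*((3 + K³) + (52 - 84))) = 1/(5*((3 + K³) - 32)) = 1/(5*(-29 + K³)))
(u(-213, -101) + (95 - 101)*29)*(28357 + 19187) = (1/(5*(-29 + (-213)³)) + (95 - 101)*29)*(28357 + 19187) = (1/(5*(-29 - 9663597)) - 6*29)*47544 = ((⅕)/(-9663626) - 174)*47544 = ((⅕)*(-1/9663626) - 174)*47544 = (-1/48318130 - 174)*47544 = -8407354621/48318130*47544 = -28551376292916/3451295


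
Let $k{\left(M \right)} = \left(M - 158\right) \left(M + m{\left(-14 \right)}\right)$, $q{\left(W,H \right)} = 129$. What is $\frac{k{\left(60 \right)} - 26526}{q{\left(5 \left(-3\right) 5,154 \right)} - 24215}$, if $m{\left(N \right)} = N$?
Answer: $\frac{15517}{12043} \approx 1.2885$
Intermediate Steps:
$k{\left(M \right)} = \left(-158 + M\right) \left(-14 + M\right)$ ($k{\left(M \right)} = \left(M - 158\right) \left(M - 14\right) = \left(-158 + M\right) \left(-14 + M\right)$)
$\frac{k{\left(60 \right)} - 26526}{q{\left(5 \left(-3\right) 5,154 \right)} - 24215} = \frac{\left(2212 + 60^{2} - 10320\right) - 26526}{129 - 24215} = \frac{\left(2212 + 3600 - 10320\right) - 26526}{-24086} = \left(-4508 - 26526\right) \left(- \frac{1}{24086}\right) = \left(-31034\right) \left(- \frac{1}{24086}\right) = \frac{15517}{12043}$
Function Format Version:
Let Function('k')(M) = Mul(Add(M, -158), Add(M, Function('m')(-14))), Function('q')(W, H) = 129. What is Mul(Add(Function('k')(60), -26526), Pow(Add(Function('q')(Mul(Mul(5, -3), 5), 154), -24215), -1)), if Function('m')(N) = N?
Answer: Rational(15517, 12043) ≈ 1.2885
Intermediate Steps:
Function('k')(M) = Mul(Add(-158, M), Add(-14, M)) (Function('k')(M) = Mul(Add(M, -158), Add(M, -14)) = Mul(Add(-158, M), Add(-14, M)))
Mul(Add(Function('k')(60), -26526), Pow(Add(Function('q')(Mul(Mul(5, -3), 5), 154), -24215), -1)) = Mul(Add(Add(2212, Pow(60, 2), Mul(-172, 60)), -26526), Pow(Add(129, -24215), -1)) = Mul(Add(Add(2212, 3600, -10320), -26526), Pow(-24086, -1)) = Mul(Add(-4508, -26526), Rational(-1, 24086)) = Mul(-31034, Rational(-1, 24086)) = Rational(15517, 12043)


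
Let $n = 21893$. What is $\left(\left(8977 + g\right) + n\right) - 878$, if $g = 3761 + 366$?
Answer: $34119$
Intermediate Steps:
$g = 4127$
$\left(\left(8977 + g\right) + n\right) - 878 = \left(\left(8977 + 4127\right) + 21893\right) - 878 = \left(13104 + 21893\right) - 878 = 34997 - 878 = 34119$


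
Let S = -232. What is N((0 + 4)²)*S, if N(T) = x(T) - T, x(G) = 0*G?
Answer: 3712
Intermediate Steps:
x(G) = 0
N(T) = -T (N(T) = 0 - T = -T)
N((0 + 4)²)*S = -(0 + 4)²*(-232) = -1*4²*(-232) = -1*16*(-232) = -16*(-232) = 3712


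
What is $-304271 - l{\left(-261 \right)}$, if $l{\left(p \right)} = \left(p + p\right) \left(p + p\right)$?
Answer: $-576755$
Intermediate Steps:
$l{\left(p \right)} = 4 p^{2}$ ($l{\left(p \right)} = 2 p 2 p = 4 p^{2}$)
$-304271 - l{\left(-261 \right)} = -304271 - 4 \left(-261\right)^{2} = -304271 - 4 \cdot 68121 = -304271 - 272484 = -576755$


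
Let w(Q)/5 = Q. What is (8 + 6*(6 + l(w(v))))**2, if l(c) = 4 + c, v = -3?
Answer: 484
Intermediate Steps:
w(Q) = 5*Q
(8 + 6*(6 + l(w(v))))**2 = (8 + 6*(6 + (4 + 5*(-3))))**2 = (8 + 6*(6 + (4 - 15)))**2 = (8 + 6*(6 - 11))**2 = (8 + 6*(-5))**2 = (8 - 30)**2 = (-22)**2 = 484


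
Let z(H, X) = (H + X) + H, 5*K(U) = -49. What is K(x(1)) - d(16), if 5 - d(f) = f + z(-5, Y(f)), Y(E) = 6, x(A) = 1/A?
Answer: -14/5 ≈ -2.8000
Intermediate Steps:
K(U) = -49/5 (K(U) = (⅕)*(-49) = -49/5)
z(H, X) = X + 2*H
d(f) = 9 - f (d(f) = 5 - (f + (6 + 2*(-5))) = 5 - (f + (6 - 10)) = 5 - (f - 4) = 5 - (-4 + f) = 5 + (4 - f) = 9 - f)
K(x(1)) - d(16) = -49/5 - (9 - 1*16) = -49/5 - (9 - 16) = -49/5 - 1*(-7) = -49/5 + 7 = -14/5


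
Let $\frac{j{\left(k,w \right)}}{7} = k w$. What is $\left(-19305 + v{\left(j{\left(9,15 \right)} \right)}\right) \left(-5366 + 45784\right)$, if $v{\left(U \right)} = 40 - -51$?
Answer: $-776591452$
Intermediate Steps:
$j{\left(k,w \right)} = 7 k w$
$v{\left(U \right)} = 91$ ($v{\left(U \right)} = 40 + 51 = 91$)
$\left(-19305 + v{\left(j{\left(9,15 \right)} \right)}\right) \left(-5366 + 45784\right) = \left(-19305 + 91\right) \left(-5366 + 45784\right) = \left(-19214\right) 40418 = -776591452$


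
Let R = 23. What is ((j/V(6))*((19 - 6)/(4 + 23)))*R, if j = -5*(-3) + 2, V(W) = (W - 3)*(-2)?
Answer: -5083/162 ≈ -31.377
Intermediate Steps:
V(W) = 6 - 2*W (V(W) = (-3 + W)*(-2) = 6 - 2*W)
j = 17 (j = 15 + 2 = 17)
((j/V(6))*((19 - 6)/(4 + 23)))*R = ((17/(6 - 2*6))*((19 - 6)/(4 + 23)))*23 = ((17/(6 - 12))*(13/27))*23 = ((17/(-6))*(13*(1/27)))*23 = ((17*(-⅙))*(13/27))*23 = -17/6*13/27*23 = -221/162*23 = -5083/162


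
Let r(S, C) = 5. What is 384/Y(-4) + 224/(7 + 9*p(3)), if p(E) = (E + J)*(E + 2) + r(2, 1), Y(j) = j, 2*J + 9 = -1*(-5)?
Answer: -9088/97 ≈ -93.691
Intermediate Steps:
J = -2 (J = -9/2 + (-1*(-5))/2 = -9/2 + (½)*5 = -9/2 + 5/2 = -2)
p(E) = 5 + (-2 + E)*(2 + E) (p(E) = (E - 2)*(E + 2) + 5 = (-2 + E)*(2 + E) + 5 = 5 + (-2 + E)*(2 + E))
384/Y(-4) + 224/(7 + 9*p(3)) = 384/(-4) + 224/(7 + 9*(1 + 3²)) = 384*(-¼) + 224/(7 + 9*(1 + 9)) = -96 + 224/(7 + 9*10) = -96 + 224/(7 + 90) = -96 + 224/97 = -9088/97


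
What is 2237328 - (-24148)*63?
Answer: 3758652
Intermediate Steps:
2237328 - (-24148)*63 = 2237328 - 1*(-1521324) = 2237328 + 1521324 = 3758652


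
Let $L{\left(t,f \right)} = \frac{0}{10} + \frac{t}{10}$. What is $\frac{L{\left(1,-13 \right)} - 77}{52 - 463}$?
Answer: $\frac{769}{4110} \approx 0.1871$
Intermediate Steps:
$L{\left(t,f \right)} = \frac{t}{10}$ ($L{\left(t,f \right)} = 0 \cdot \frac{1}{10} + t \frac{1}{10} = 0 + \frac{t}{10} = \frac{t}{10}$)
$\frac{L{\left(1,-13 \right)} - 77}{52 - 463} = \frac{\frac{1}{10} \cdot 1 - 77}{52 - 463} = \frac{\frac{1}{10} - 77}{-411} = \left(- \frac{769}{10}\right) \left(- \frac{1}{411}\right) = \frac{769}{4110}$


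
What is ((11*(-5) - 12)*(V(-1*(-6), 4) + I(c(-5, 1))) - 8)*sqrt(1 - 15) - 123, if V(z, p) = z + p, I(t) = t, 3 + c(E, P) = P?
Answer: -123 - 544*I*sqrt(14) ≈ -123.0 - 2035.5*I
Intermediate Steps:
c(E, P) = -3 + P
V(z, p) = p + z
((11*(-5) - 12)*(V(-1*(-6), 4) + I(c(-5, 1))) - 8)*sqrt(1 - 15) - 123 = ((11*(-5) - 12)*((4 - 1*(-6)) + (-3 + 1)) - 8)*sqrt(1 - 15) - 123 = ((-55 - 12)*((4 + 6) - 2) - 8)*sqrt(-14) - 123 = (-67*(10 - 2) - 8)*(I*sqrt(14)) - 123 = (-67*8 - 8)*(I*sqrt(14)) - 123 = (-536 - 8)*(I*sqrt(14)) - 123 = -544*I*sqrt(14) - 123 = -123 - 544*I*sqrt(14)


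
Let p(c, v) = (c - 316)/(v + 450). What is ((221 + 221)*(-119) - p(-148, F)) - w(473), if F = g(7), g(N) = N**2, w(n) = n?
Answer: -26481965/499 ≈ -53070.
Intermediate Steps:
F = 49 (F = 7**2 = 49)
p(c, v) = (-316 + c)/(450 + v)
((221 + 221)*(-119) - p(-148, F)) - w(473) = ((221 + 221)*(-119) - (-316 - 148)/(450 + 49)) - 1*473 = (442*(-119) - (-464)/499) - 473 = (-52598 - (-464)/499) - 473 = (-52598 - 1*(-464/499)) - 473 = (-52598 + 464/499) - 473 = -26245938/499 - 473 = -26481965/499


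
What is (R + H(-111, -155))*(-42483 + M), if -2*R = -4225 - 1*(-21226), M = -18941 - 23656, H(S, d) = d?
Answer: 736409940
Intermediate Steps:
M = -42597
R = -17001/2 (R = -(-4225 - 1*(-21226))/2 = -(-4225 + 21226)/2 = -½*17001 = -17001/2 ≈ -8500.5)
(R + H(-111, -155))*(-42483 + M) = (-17001/2 - 155)*(-42483 - 42597) = -17311/2*(-85080) = 736409940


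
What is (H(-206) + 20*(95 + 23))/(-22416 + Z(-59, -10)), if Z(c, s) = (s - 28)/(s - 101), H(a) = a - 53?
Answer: -233211/2488138 ≈ -0.093729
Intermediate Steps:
H(a) = -53 + a
Z(c, s) = (-28 + s)/(-101 + s)
(H(-206) + 20*(95 + 23))/(-22416 + Z(-59, -10)) = ((-53 - 206) + 20*(95 + 23))/(-22416 + (-28 - 10)/(-101 - 10)) = (-259 + 20*118)/(-22416 - 38/(-111)) = (-259 + 2360)/(-22416 - 1/111*(-38)) = 2101/(-22416 + 38/111) = 2101/(-2488138/111) = 2101*(-111/2488138) = -233211/2488138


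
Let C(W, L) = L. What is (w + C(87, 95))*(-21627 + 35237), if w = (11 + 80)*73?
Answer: 91704180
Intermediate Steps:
w = 6643 (w = 91*73 = 6643)
(w + C(87, 95))*(-21627 + 35237) = (6643 + 95)*(-21627 + 35237) = 6738*13610 = 91704180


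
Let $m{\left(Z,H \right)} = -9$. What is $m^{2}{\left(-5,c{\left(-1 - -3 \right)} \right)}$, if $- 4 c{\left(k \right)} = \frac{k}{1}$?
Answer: $81$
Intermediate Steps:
$c{\left(k \right)} = - \frac{k}{4}$ ($c{\left(k \right)} = - \frac{k 1^{-1}}{4} = - \frac{k 1}{4} = - \frac{k}{4}$)
$m^{2}{\left(-5,c{\left(-1 - -3 \right)} \right)} = \left(-9\right)^{2} = 81$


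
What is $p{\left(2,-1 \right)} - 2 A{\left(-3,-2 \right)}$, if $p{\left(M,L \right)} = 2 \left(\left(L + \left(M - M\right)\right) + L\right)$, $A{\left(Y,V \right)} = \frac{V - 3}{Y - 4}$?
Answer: $- \frac{38}{7} \approx -5.4286$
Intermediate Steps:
$A{\left(Y,V \right)} = \frac{-3 + V}{-4 + Y}$
$p{\left(M,L \right)} = 4 L$ ($p{\left(M,L \right)} = 2 \left(\left(L + 0\right) + L\right) = 2 \left(L + L\right) = 2 \cdot 2 L = 4 L$)
$p{\left(2,-1 \right)} - 2 A{\left(-3,-2 \right)} = 4 \left(-1\right) - 2 \frac{-3 - 2}{-4 - 3} = -4 - 2 \frac{1}{-7} \left(-5\right) = -4 - 2 \left(\left(- \frac{1}{7}\right) \left(-5\right)\right) = -4 - \frac{10}{7} = - \frac{38}{7}$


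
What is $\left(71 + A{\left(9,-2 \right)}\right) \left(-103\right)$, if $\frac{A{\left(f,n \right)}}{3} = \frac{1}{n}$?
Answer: $- \frac{14317}{2} \approx -7158.5$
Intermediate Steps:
$A{\left(f,n \right)} = \frac{3}{n}$
$\left(71 + A{\left(9,-2 \right)}\right) \left(-103\right) = \left(71 + \frac{3}{-2}\right) \left(-103\right) = \left(71 + 3 \left(- \frac{1}{2}\right)\right) \left(-103\right) = \left(71 - \frac{3}{2}\right) \left(-103\right) = \frac{139}{2} \left(-103\right) = - \frac{14317}{2}$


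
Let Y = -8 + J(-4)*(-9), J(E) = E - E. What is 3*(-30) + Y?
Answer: -98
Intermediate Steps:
J(E) = 0
Y = -8 (Y = -8 + 0*(-9) = -8 + 0 = -8)
3*(-30) + Y = 3*(-30) - 8 = -90 - 8 = -98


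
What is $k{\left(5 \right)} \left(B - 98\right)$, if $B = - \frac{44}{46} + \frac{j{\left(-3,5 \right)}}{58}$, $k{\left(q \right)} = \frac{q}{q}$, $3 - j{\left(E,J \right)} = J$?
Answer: $- \frac{66027}{667} \approx -98.991$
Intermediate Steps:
$j{\left(E,J \right)} = 3 - J$
$k{\left(q \right)} = 1$
$B = - \frac{661}{667}$ ($B = - \frac{44}{46} + \frac{3 - 5}{58} = \left(-44\right) \frac{1}{46} + \left(3 - 5\right) \frac{1}{58} = - \frac{22}{23} - \frac{1}{29} = - \frac{661}{667} \approx -0.991$)
$k{\left(5 \right)} \left(B - 98\right) = 1 \left(- \frac{661}{667} - 98\right) = 1 \left(- \frac{66027}{667}\right) = - \frac{66027}{667}$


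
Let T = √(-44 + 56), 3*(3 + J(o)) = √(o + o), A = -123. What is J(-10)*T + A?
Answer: -123 - 6*√3 + 4*I*√15/3 ≈ -133.39 + 5.164*I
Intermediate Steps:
J(o) = -3 + √2*√o/3 (J(o) = -3 + √(o + o)/3 = -3 + √(2*o)/3 = -3 + (√2*√o)/3 = -3 + √2*√o/3)
T = 2*√3 (T = √12 = 2*√3 ≈ 3.4641)
J(-10)*T + A = (-3 + √2*√(-10)/3)*(2*√3) - 123 = (-3 + √2*(I*√10)/3)*(2*√3) - 123 = (-3 + 2*I*√5/3)*(2*√3) - 123 = 2*√3*(-3 + 2*I*√5/3) - 123 = -123 + 2*√3*(-3 + 2*I*√5/3)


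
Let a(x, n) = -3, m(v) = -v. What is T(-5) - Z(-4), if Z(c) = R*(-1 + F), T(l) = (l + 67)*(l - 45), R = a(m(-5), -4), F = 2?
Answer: -3097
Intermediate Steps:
R = -3
T(l) = (-45 + l)*(67 + l) (T(l) = (67 + l)*(-45 + l) = (-45 + l)*(67 + l))
Z(c) = -3 (Z(c) = -3*(-1 + 2) = -3*1 = -3)
T(-5) - Z(-4) = (-3015 + (-5)² + 22*(-5)) - 1*(-3) = (-3015 + 25 - 110) + 3 = -3100 + 3 = -3097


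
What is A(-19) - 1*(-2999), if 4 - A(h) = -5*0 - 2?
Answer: 3005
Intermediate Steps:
A(h) = 6 (A(h) = 4 - (-5*0 - 2) = 4 - (0 - 2) = 4 - 1*(-2) = 4 + 2 = 6)
A(-19) - 1*(-2999) = 6 - 1*(-2999) = 6 + 2999 = 3005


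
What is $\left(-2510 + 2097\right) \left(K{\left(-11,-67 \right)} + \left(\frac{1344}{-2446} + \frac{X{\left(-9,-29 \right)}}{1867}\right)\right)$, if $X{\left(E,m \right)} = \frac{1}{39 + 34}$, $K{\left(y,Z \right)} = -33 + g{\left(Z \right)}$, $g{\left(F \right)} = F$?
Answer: $\frac{6921869934777}{166683893} \approx 41527.0$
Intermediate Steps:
$K{\left(y,Z \right)} = -33 + Z$
$X{\left(E,m \right)} = \frac{1}{73}$
$\left(-2510 + 2097\right) \left(K{\left(-11,-67 \right)} + \left(\frac{1344}{-2446} + \frac{X{\left(-9,-29 \right)}}{1867}\right)\right) = \left(-2510 + 2097\right) \left(\left(-33 - 67\right) + \left(\frac{1344}{-2446} + \frac{1}{73 \cdot 1867}\right)\right) = - 413 \left(-100 + \left(1344 \left(- \frac{1}{2446}\right) + \frac{1}{73} \cdot \frac{1}{1867}\right)\right) = - 413 \left(-100 + \left(- \frac{672}{1223} + \frac{1}{136291}\right)\right) = - 413 \left(-100 - \frac{91586329}{166683893}\right) = \left(-413\right) \left(- \frac{16759975629}{166683893}\right) = \frac{6921869934777}{166683893}$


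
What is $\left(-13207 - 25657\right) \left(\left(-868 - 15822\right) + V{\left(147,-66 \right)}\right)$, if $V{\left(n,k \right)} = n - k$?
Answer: $640362128$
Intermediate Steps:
$\left(-13207 - 25657\right) \left(\left(-868 - 15822\right) + V{\left(147,-66 \right)}\right) = \left(-13207 - 25657\right) \left(\left(-868 - 15822\right) + \left(147 - -66\right)\right) = - 38864 \left(-16690 + \left(147 + 66\right)\right) = - 38864 \left(-16690 + 213\right) = \left(-38864\right) \left(-16477\right) = 640362128$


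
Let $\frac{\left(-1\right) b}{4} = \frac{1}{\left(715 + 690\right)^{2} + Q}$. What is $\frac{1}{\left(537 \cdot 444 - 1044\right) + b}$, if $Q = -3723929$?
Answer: $\frac{437476}{103849802785} \approx 4.2126 \cdot 10^{-6}$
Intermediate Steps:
$b = \frac{1}{437476}$ ($b = - \frac{4}{\left(715 + 690\right)^{2} - 3723929} = - \frac{4}{1405^{2} - 3723929} = - \frac{4}{1974025 - 3723929} = - \frac{4}{-1749904} = \left(-4\right) \left(- \frac{1}{1749904}\right) = \frac{1}{437476} \approx 2.2858 \cdot 10^{-6}$)
$\frac{1}{\left(537 \cdot 444 - 1044\right) + b} = \frac{1}{\left(537 \cdot 444 - 1044\right) + \frac{1}{437476}} = \frac{1}{\left(238428 - 1044\right) + \frac{1}{437476}} = \frac{1}{237384 + \frac{1}{437476}} = \frac{1}{\frac{103849802785}{437476}} = \frac{437476}{103849802785}$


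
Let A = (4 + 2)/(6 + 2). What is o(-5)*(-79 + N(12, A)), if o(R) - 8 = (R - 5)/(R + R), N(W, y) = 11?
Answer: -612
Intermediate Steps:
A = 3/4 (A = 6/8 = 6*(1/8) = 3/4 ≈ 0.75000)
o(R) = 8 + (-5 + R)/(2*R) (o(R) = 8 + (R - 5)/(R + R) = 8 + (-5 + R)/((2*R)) = 8 + (-5 + R)*(1/(2*R)) = 8 + (-5 + R)/(2*R))
o(-5)*(-79 + N(12, A)) = ((1/2)*(-5 + 17*(-5))/(-5))*(-79 + 11) = ((1/2)*(-1/5)*(-5 - 85))*(-68) = ((1/2)*(-1/5)*(-90))*(-68) = 9*(-68) = -612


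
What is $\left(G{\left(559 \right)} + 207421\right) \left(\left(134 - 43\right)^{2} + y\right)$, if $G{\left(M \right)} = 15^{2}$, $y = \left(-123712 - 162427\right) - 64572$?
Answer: $-71104219780$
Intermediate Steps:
$y = -350711$ ($y = -286139 - 64572 = -350711$)
$G{\left(M \right)} = 225$
$\left(G{\left(559 \right)} + 207421\right) \left(\left(134 - 43\right)^{2} + y\right) = \left(225 + 207421\right) \left(\left(134 - 43\right)^{2} - 350711\right) = 207646 \left(91^{2} - 350711\right) = 207646 \left(8281 - 350711\right) = 207646 \left(-342430\right) = -71104219780$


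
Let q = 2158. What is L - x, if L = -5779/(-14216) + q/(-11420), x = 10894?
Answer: -442142462407/40586680 ≈ -10894.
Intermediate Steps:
L = 8829513/40586680 (L = -5779/(-14216) + 2158/(-11420) = -5779*(-1/14216) + 2158*(-1/11420) = 5779/14216 - 1079/5710 = 8829513/40586680 ≈ 0.21755)
L - x = 8829513/40586680 - 1*10894 = 8829513/40586680 - 10894 = -442142462407/40586680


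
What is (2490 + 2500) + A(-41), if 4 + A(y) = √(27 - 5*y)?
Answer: 4986 + 2*√58 ≈ 5001.2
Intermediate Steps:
A(y) = -4 + √(27 - 5*y)
(2490 + 2500) + A(-41) = (2490 + 2500) + (-4 + √(27 - 5*(-41))) = 4990 + (-4 + √(27 + 205)) = 4990 + (-4 + √232) = 4990 + (-4 + 2*√58) = 4986 + 2*√58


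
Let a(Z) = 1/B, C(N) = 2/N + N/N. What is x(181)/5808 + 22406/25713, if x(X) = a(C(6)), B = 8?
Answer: 347032699/398242944 ≈ 0.87141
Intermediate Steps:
C(N) = 1 + 2/N (C(N) = 2/N + 1 = 1 + 2/N)
a(Z) = ⅛ (a(Z) = 1/8 = 1*(⅛) = ⅛)
x(X) = ⅛
x(181)/5808 + 22406/25713 = (⅛)/5808 + 22406/25713 = (⅛)*(1/5808) + 22406*(1/25713) = 1/46464 + 22406/25713 = 347032699/398242944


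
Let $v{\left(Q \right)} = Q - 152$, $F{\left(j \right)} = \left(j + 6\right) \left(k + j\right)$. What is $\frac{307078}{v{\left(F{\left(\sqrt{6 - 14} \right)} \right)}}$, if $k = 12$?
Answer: $- \frac{88891}{34} - \frac{72729 i \sqrt{2}}{68} \approx -2614.4 - 1512.6 i$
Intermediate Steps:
$F{\left(j \right)} = \left(6 + j\right) \left(12 + j\right)$ ($F{\left(j \right)} = \left(j + 6\right) \left(12 + j\right) = \left(6 + j\right) \left(12 + j\right)$)
$v{\left(Q \right)} = -152 + Q$
$\frac{307078}{v{\left(F{\left(\sqrt{6 - 14} \right)} \right)}} = \frac{307078}{-152 + \left(72 + \left(\sqrt{6 - 14}\right)^{2} + 18 \sqrt{6 - 14}\right)} = \frac{307078}{-152 + \left(72 + \left(\sqrt{-8}\right)^{2} + 18 \sqrt{-8}\right)} = \frac{307078}{-152 + \left(72 + \left(2 i \sqrt{2}\right)^{2} + 18 \cdot 2 i \sqrt{2}\right)} = \frac{307078}{-152 + \left(72 - 8 + 36 i \sqrt{2}\right)} = \frac{307078}{-152 + \left(64 + 36 i \sqrt{2}\right)} = \frac{307078}{-88 + 36 i \sqrt{2}}$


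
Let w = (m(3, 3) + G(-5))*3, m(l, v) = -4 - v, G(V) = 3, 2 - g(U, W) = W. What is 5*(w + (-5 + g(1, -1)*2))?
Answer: -55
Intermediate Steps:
g(U, W) = 2 - W
w = -12 (w = ((-4 - 1*3) + 3)*3 = ((-4 - 3) + 3)*3 = (-7 + 3)*3 = -4*3 = -12)
5*(w + (-5 + g(1, -1)*2)) = 5*(-12 + (-5 + (2 - 1*(-1))*2)) = 5*(-12 + (-5 + (2 + 1)*2)) = 5*(-12 + (-5 + 3*2)) = 5*(-12 + (-5 + 6)) = 5*(-12 + 1) = 5*(-11) = -55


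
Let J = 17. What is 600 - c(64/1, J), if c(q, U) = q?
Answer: 536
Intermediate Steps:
600 - c(64/1, J) = 600 - 64/1 = 600 - 64 = 536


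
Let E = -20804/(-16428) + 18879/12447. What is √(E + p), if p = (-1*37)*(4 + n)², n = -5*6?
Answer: 8*I*√1023217424153/51171 ≈ 158.14*I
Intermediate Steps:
n = -30
E = 15808100/5679981 (E = -20804*(-1/16428) + 18879*(1/12447) = 5201/4107 + 6293/4149 = 15808100/5679981 ≈ 2.7831)
p = -25012 (p = (-1*37)*(4 - 30)² = -37*(-26)² = -37*676 = -25012)
√(E + p) = √(15808100/5679981 - 25012) = √(-142051876672/5679981) = 8*I*√1023217424153/51171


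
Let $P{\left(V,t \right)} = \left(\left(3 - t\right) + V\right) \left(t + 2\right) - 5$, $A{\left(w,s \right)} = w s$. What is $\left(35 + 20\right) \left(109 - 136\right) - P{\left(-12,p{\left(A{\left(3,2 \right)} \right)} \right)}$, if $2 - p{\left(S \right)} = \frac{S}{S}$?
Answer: $-1450$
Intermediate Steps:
$A{\left(w,s \right)} = s w$
$p{\left(S \right)} = 1$ ($p{\left(S \right)} = 2 - \frac{S}{S} = 2 - 1 = 1$)
$P{\left(V,t \right)} = -5 + \left(2 + t\right) \left(3 + V - t\right)$ ($P{\left(V,t \right)} = \left(3 + V - t\right) \left(2 + t\right) - 5 = \left(2 + t\right) \left(3 + V - t\right) - 5 = -5 + \left(2 + t\right) \left(3 + V - t\right)$)
$\left(35 + 20\right) \left(109 - 136\right) - P{\left(-12,p{\left(A{\left(3,2 \right)} \right)} \right)} = \left(35 + 20\right) \left(109 - 136\right) - \left(1 + 1 - 1^{2} + 2 \left(-12\right) - 12\right) = 55 \left(-27\right) - \left(1 + 1 - 1 - 24 - 12\right) = -1485 - \left(1 + 1 - 1 - 24 - 12\right) = -1485 - -35 = -1485 + 35 = -1450$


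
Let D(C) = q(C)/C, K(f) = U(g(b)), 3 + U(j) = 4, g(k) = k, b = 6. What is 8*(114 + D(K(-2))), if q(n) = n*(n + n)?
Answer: 928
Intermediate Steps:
U(j) = 1 (U(j) = -3 + 4 = 1)
K(f) = 1
q(n) = 2*n² (q(n) = n*(2*n) = 2*n²)
D(C) = 2*C (D(C) = (2*C²)/C = 2*C)
8*(114 + D(K(-2))) = 8*(114 + 2*1) = 8*(114 + 2) = 8*116 = 928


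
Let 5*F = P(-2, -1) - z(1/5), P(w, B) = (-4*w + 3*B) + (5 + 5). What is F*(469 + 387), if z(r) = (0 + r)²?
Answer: 320144/125 ≈ 2561.2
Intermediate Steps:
P(w, B) = 10 - 4*w + 3*B (P(w, B) = (-4*w + 3*B) + 10 = 10 - 4*w + 3*B)
z(r) = r²
F = 374/125 (F = ((10 - 4*(-2) + 3*(-1)) - (1/5)²)/5 = ((10 + 8 - 3) - (1*(⅕))²)/5 = (15 - (⅕)²)/5 = (15 - 1*1/25)/5 = (15 - 1/25)/5 = (⅕)*(374/25) = 374/125 ≈ 2.9920)
F*(469 + 387) = 374*(469 + 387)/125 = (374/125)*856 = 320144/125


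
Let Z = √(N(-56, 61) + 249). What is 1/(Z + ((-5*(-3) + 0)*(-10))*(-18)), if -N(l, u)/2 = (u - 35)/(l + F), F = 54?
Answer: 108/291589 - √11/1457945 ≈ 0.00036811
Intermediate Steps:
N(l, u) = -2*(-35 + u)/(54 + l) (N(l, u) = -2*(u - 35)/(l + 54) = -2*(-35 + u)/(54 + l))
Z = 5*√11 (Z = √(2*(35 - 1*61)/(54 - 56) + 249) = √(2*(35 - 61)/(-2) + 249) = √(2*(-½)*(-26) + 249) = √(26 + 249) = √275 = 5*√11 ≈ 16.583)
1/(Z + ((-5*(-3) + 0)*(-10))*(-18)) = 1/(5*√11 + ((-5*(-3) + 0)*(-10))*(-18)) = 1/(5*√11 + ((15 + 0)*(-10))*(-18)) = 1/(5*√11 + (15*(-10))*(-18)) = 1/(5*√11 - 150*(-18)) = 1/(5*√11 + 2700) = 1/(2700 + 5*√11)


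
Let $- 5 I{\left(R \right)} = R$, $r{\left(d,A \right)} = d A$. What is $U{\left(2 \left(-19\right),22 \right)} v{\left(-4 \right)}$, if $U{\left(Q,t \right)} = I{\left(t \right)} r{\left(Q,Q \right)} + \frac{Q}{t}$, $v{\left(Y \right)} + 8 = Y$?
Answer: $\frac{4194516}{55} \approx 76264.0$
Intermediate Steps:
$r{\left(d,A \right)} = A d$
$v{\left(Y \right)} = -8 + Y$
$I{\left(R \right)} = - \frac{R}{5}$
$U{\left(Q,t \right)} = \frac{Q}{t} - \frac{t Q^{2}}{5}$ ($U{\left(Q,t \right)} = - \frac{t}{5} Q Q + \frac{Q}{t} = - \frac{t}{5} Q^{2} + \frac{Q}{t} = - \frac{t Q^{2}}{5} + \frac{Q}{t} = \frac{Q}{t} - \frac{t Q^{2}}{5}$)
$U{\left(2 \left(-19\right),22 \right)} v{\left(-4 \right)} = \left(\frac{2 \left(-19\right)}{22} - \frac{22 \left(2 \left(-19\right)\right)^{2}}{5}\right) \left(-8 - 4\right) = \left(\left(-38\right) \frac{1}{22} - \frac{22 \left(-38\right)^{2}}{5}\right) \left(-12\right) = \left(- \frac{19}{11} - \frac{22}{5} \cdot 1444\right) \left(-12\right) = \left(- \frac{19}{11} - \frac{31768}{5}\right) \left(-12\right) = \left(- \frac{349543}{55}\right) \left(-12\right) = \frac{4194516}{55}$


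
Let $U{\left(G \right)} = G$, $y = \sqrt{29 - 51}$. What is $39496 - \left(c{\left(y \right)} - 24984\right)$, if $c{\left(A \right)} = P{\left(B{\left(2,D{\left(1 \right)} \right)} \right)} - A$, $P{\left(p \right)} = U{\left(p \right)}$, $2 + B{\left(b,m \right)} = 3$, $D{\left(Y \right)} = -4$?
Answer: $64479 + i \sqrt{22} \approx 64479.0 + 4.6904 i$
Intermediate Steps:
$y = i \sqrt{22}$ ($y = \sqrt{-22} = i \sqrt{22} \approx 4.6904 i$)
$B{\left(b,m \right)} = 1$ ($B{\left(b,m \right)} = -2 + 3 = 1$)
$P{\left(p \right)} = p$
$c{\left(A \right)} = 1 - A$
$39496 - \left(c{\left(y \right)} - 24984\right) = 39496 - \left(\left(1 - i \sqrt{22}\right) - 24984\right) = 39496 - \left(-24983 - i \sqrt{22}\right) = 39496 + \left(24983 + i \sqrt{22}\right) = 64479 + i \sqrt{22}$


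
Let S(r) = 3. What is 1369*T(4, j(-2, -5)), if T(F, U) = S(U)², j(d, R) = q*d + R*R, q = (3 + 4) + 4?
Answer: 12321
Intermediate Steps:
q = 11 (q = 7 + 4 = 11)
j(d, R) = R² + 11*d (j(d, R) = 11*d + R*R = 11*d + R² = R² + 11*d)
T(F, U) = 9 (T(F, U) = 3² = 9)
1369*T(4, j(-2, -5)) = 1369*9 = 12321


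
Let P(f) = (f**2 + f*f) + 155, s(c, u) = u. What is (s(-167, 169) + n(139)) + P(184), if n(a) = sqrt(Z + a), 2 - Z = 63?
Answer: 68036 + sqrt(78) ≈ 68045.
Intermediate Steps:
Z = -61 (Z = 2 - 1*63 = 2 - 63 = -61)
P(f) = 155 + 2*f**2 (P(f) = (f**2 + f**2) + 155 = 2*f**2 + 155 = 155 + 2*f**2)
n(a) = sqrt(-61 + a)
(s(-167, 169) + n(139)) + P(184) = (169 + sqrt(-61 + 139)) + (155 + 2*184**2) = (169 + sqrt(78)) + (155 + 2*33856) = (169 + sqrt(78)) + (155 + 67712) = (169 + sqrt(78)) + 67867 = 68036 + sqrt(78)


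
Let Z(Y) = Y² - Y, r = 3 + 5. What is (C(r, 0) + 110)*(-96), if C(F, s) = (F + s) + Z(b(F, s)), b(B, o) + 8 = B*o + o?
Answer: -18240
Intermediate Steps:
b(B, o) = -8 + o + B*o (b(B, o) = -8 + (B*o + o) = -8 + (o + B*o) = -8 + o + B*o)
r = 8
C(F, s) = F + s + (-9 + s + F*s)*(-8 + s + F*s) (C(F, s) = (F + s) + (-8 + s + F*s)*(-1 + (-8 + s + F*s)) = (F + s) + (-8 + s + F*s)*(-9 + s + F*s) = (F + s) + (-9 + s + F*s)*(-8 + s + F*s) = F + s + (-9 + s + F*s)*(-8 + s + F*s))
(C(r, 0) + 110)*(-96) = ((8 + 0 + (-9 + 0 + 8*0)*(-8 + 0 + 8*0)) + 110)*(-96) = ((8 + 0 + (-9 + 0 + 0)*(-8 + 0 + 0)) + 110)*(-96) = ((8 + 0 - 9*(-8)) + 110)*(-96) = ((8 + 0 + 72) + 110)*(-96) = (80 + 110)*(-96) = 190*(-96) = -18240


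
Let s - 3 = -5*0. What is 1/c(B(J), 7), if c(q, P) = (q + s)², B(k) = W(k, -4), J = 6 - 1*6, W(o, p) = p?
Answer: 1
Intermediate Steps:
J = 0 (J = 6 - 6 = 0)
B(k) = -4
s = 3 (s = 3 - 5*0 = 3 + 0 = 3)
c(q, P) = (3 + q)² (c(q, P) = (q + 3)² = (3 + q)²)
1/c(B(J), 7) = 1/((3 - 4)²) = 1/((-1)²) = 1/1 = 1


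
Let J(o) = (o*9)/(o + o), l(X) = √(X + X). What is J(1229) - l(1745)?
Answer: 9/2 - √3490 ≈ -54.576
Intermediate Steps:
l(X) = √2*√X (l(X) = √(2*X) = √2*√X)
J(o) = 9/2 (J(o) = (9*o)/((2*o)) = (9*o)*(1/(2*o)) = 9/2)
J(1229) - l(1745) = 9/2 - √2*√1745 = 9/2 - √3490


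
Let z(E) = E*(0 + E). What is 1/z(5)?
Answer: 1/25 ≈ 0.040000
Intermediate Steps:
z(E) = E² (z(E) = E*E = E²)
1/z(5) = 1/(5²) = 1/25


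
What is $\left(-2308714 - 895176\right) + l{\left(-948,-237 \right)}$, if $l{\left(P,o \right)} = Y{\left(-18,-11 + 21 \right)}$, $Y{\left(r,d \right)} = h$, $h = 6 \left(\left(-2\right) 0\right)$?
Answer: $-3203890$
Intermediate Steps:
$h = 0$ ($h = 6 \cdot 0 = 0$)
$Y{\left(r,d \right)} = 0$
$l{\left(P,o \right)} = 0$
$\left(-2308714 - 895176\right) + l{\left(-948,-237 \right)} = \left(-2308714 - 895176\right) + 0 = -3203890 + 0 = -3203890$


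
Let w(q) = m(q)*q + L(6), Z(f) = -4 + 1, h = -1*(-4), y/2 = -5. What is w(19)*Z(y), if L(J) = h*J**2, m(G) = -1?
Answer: -375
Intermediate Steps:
y = -10 (y = 2*(-5) = -10)
h = 4
Z(f) = -3
L(J) = 4*J**2
w(q) = 144 - q (w(q) = -q + 4*6**2 = -q + 4*36 = -q + 144 = 144 - q)
w(19)*Z(y) = (144 - 1*19)*(-3) = (144 - 19)*(-3) = 125*(-3) = -375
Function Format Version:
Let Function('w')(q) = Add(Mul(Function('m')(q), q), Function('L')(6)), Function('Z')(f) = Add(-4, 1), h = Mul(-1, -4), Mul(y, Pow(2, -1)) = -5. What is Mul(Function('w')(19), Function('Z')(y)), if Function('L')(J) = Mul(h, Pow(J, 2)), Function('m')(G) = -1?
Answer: -375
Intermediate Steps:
y = -10 (y = Mul(2, -5) = -10)
h = 4
Function('Z')(f) = -3
Function('L')(J) = Mul(4, Pow(J, 2))
Function('w')(q) = Add(144, Mul(-1, q)) (Function('w')(q) = Add(Mul(-1, q), Mul(4, Pow(6, 2))) = Add(Mul(-1, q), Mul(4, 36)) = Add(Mul(-1, q), 144) = Add(144, Mul(-1, q)))
Mul(Function('w')(19), Function('Z')(y)) = Mul(Add(144, Mul(-1, 19)), -3) = Mul(Add(144, -19), -3) = Mul(125, -3) = -375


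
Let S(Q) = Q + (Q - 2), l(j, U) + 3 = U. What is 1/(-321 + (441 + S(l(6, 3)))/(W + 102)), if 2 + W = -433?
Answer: -333/107332 ≈ -0.0031025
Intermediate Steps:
W = -435 (W = -2 - 433 = -435)
l(j, U) = -3 + U
S(Q) = -2 + 2*Q (S(Q) = Q + (-2 + Q) = -2 + 2*Q)
1/(-321 + (441 + S(l(6, 3)))/(W + 102)) = 1/(-321 + (441 + (-2 + 2*(-3 + 3)))/(-435 + 102)) = 1/(-321 + (441 + (-2 + 2*0))/(-333)) = 1/(-321 + (441 + (-2 + 0))*(-1/333)) = 1/(-321 + (441 - 2)*(-1/333)) = 1/(-321 + 439*(-1/333)) = 1/(-321 - 439/333) = 1/(-107332/333) = -333/107332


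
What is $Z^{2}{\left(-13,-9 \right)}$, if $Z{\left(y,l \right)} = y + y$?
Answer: $676$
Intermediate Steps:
$Z{\left(y,l \right)} = 2 y$
$Z^{2}{\left(-13,-9 \right)} = \left(2 \left(-13\right)\right)^{2} = \left(-26\right)^{2} = 676$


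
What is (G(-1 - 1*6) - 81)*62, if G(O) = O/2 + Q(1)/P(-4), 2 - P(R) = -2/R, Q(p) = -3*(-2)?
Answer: -4991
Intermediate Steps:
Q(p) = 6
P(R) = 2 + 2/R (P(R) = 2 - (-2)/R = 2 + 2/R)
G(O) = 4 + O/2 (G(O) = O/2 + 6/(2 + 2/(-4)) = O*(½) + 6/(2 + 2*(-¼)) = O/2 + 6/(2 - ½) = O/2 + 6/(3/2) = O/2 + 6*(⅔) = O/2 + 4 = 4 + O/2)
(G(-1 - 1*6) - 81)*62 = ((4 + (-1 - 1*6)/2) - 81)*62 = ((4 + (-1 - 6)/2) - 81)*62 = ((4 + (½)*(-7)) - 81)*62 = ((4 - 7/2) - 81)*62 = (½ - 81)*62 = -161/2*62 = -4991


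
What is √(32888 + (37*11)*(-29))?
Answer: √21085 ≈ 145.21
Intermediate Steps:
√(32888 + (37*11)*(-29)) = √(32888 + 407*(-29)) = √(32888 - 11803) = √21085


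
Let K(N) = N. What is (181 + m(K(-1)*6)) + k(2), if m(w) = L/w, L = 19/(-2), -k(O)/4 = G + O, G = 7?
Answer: 1759/12 ≈ 146.58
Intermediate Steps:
k(O) = -28 - 4*O (k(O) = -4*(7 + O) = -28 - 4*O)
L = -19/2 (L = 19*(-½) = -19/2 ≈ -9.5000)
m(w) = -19/(2*w)
(181 + m(K(-1)*6)) + k(2) = (181 - 19/(2*((-1*6)))) + (-28 - 4*2) = (181 - 19/2/(-6)) + (-28 - 8) = (181 - 19/2*(-⅙)) - 36 = (181 + 19/12) - 36 = 2191/12 - 36 = 1759/12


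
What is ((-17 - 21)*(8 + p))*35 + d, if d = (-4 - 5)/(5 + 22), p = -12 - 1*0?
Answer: 15959/3 ≈ 5319.7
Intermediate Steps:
p = -12 (p = -12 + 0 = -12)
d = -⅓ (d = -9/27 = -9*1/27 = -⅓ ≈ -0.33333)
((-17 - 21)*(8 + p))*35 + d = ((-17 - 21)*(8 - 12))*35 - ⅓ = -38*(-4)*35 - ⅓ = 152*35 - ⅓ = 5320 - ⅓ = 15959/3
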